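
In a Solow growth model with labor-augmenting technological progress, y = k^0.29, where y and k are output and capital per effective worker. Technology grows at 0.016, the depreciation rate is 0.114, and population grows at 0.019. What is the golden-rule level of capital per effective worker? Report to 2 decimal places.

Break-even investment rate: n + g + δ = 0.019 + 0.016 + 0.114 = 0.149.
Maximizing c = f(k) − (n+g+δ)·k gives f'(k) = n+g+δ, i.e. 0.29·k^(0.29−1) = 0.149, so k_gold = (0.29/0.149)^(1/0.71) ≈ 2.5547.

k_gold ≈ 2.55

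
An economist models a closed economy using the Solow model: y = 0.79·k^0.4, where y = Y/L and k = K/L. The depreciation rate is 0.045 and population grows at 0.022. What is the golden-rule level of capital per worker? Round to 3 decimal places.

Break-even investment rate: n + δ = 0.022 + 0.045 = 0.067.
Maximizing c = f(k) − (n+δ)·k gives f'(k) = n+δ, i.e. 0.4·0.79·k^(0.4−1) = 0.067, so k_gold = (0.4·0.79/0.067)^(1/0.6) ≈ 13.2644.

k_gold ≈ 13.264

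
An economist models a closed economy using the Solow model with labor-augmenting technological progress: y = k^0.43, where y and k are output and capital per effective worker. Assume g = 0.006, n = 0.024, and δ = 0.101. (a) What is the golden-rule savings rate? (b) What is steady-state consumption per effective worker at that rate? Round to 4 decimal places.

(a) s_gold = 0.4300; (b) c_gold ≈ 1.3973

Break-even investment rate: n + g + δ = 0.024 + 0.006 + 0.101 = 0.131.
For Cobb-Douglas, s_gold equals capital's share: s_gold = 0.43.
Golden rule sets MPK = n+g+δ: 0.43·k^(0.43−1) = 0.131, so k_gold = (0.43/0.131)^(1/0.57) ≈ 8.0465.
y_gold = 8.0465^0.43 ≈ 2.4514; c_gold = (1−0.43)·y_gold ≈ 1.3973.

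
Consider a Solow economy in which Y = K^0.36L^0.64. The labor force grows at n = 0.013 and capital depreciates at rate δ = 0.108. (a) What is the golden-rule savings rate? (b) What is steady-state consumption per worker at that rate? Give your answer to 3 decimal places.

Capital per worker breaks even when investment replaces (n + δ)·k; here n + δ = 0.121.
For Cobb-Douglas, s_gold equals capital's share: s_gold = 0.36.
Golden rule sets MPK = n+δ: 0.36·k^(0.36−1) = 0.121, so k_gold = (0.36/0.121)^(1/0.64) ≈ 5.4938.
y_gold = 5.4938^0.36 ≈ 1.8465; c_gold = (1−0.36)·y_gold ≈ 1.1818.

(a) s_gold = 0.360; (b) c_gold ≈ 1.182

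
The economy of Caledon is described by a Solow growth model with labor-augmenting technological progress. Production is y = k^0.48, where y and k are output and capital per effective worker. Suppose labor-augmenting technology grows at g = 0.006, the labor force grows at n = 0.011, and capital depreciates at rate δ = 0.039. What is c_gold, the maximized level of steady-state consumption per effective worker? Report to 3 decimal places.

c_gold ≈ 3.778

Capital per effective worker breaks even when investment replaces (n + g + δ)·k; here n + g + δ = 0.056.
At the golden rule the marginal product of capital equals n+g+δ: 0.48·k^(0.48−1) = 0.056. Solving, k_gold = (0.48/0.056)^(1/0.52) ≈ 62.2778.
y_gold = 62.2778^0.48 ≈ 7.2657.
c_gold = y_gold − (n+g+δ)·k_gold = 7.2657 − 0.056·62.2778 ≈ 3.7782.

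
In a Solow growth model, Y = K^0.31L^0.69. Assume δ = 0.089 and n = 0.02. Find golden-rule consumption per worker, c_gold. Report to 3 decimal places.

c_gold ≈ 1.104

n + δ = 0.02 + 0.089 = 0.109.
Setting f'(k) = n+δ gives 0.31·k^(0.31−1) = 0.109, hence k_gold = (0.31/0.109)^(1/0.69) ≈ 4.5486.
y_gold = 4.5486^0.31 ≈ 1.5993.
c_gold = y_gold − (n+δ)·k_gold = 1.5993 − 0.109·4.5486 ≈ 1.1035.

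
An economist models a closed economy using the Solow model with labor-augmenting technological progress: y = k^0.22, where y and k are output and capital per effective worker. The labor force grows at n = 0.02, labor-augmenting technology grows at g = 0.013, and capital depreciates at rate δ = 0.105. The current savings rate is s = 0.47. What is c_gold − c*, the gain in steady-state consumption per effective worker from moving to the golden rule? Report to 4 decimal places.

Δc ≈ 0.1408

Capital per effective worker breaks even when investment replaces (n + g + δ)·k; here n + g + δ = 0.138.
Current steady state (s = 0.47): k* = (0.47/0.138)^(1/0.78) ≈ 4.8121, y* = 4.8121^0.22 ≈ 1.4129, c* = (1−0.47)·1.4129 ≈ 0.7488.
Setting f'(k) = n+g+δ gives 0.22·k^(0.22−1) = 0.138, hence k_gold = (0.22/0.138)^(1/0.78) ≈ 1.8183.
y_gold = 1.8183^0.22 ≈ 1.1406, c_gold = y_gold − 0.138·k_gold ≈ 0.8897.
Gain: Δc = 0.8897 − 0.7488 ≈ 0.1408.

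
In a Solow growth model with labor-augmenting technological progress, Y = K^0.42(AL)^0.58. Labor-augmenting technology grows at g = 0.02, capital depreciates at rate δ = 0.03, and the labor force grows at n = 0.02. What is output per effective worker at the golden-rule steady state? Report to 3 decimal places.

y_gold ≈ 3.660

n + g + δ = 0.02 + 0.02 + 0.03 = 0.07.
Setting f'(k) = n+g+δ gives 0.42·k^(0.42−1) = 0.07, hence k_gold = (0.42/0.07)^(1/0.58) ≈ 21.9604.
Output: y_gold = k_gold^0.42 = 21.9604^0.42 ≈ 3.6601.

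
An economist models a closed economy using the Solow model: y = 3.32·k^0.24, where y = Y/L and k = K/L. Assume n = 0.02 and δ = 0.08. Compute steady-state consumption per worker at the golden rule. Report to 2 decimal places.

c_gold ≈ 4.86

n + δ = 0.02 + 0.08 = 0.1.
Setting f'(k) = n+δ gives 0.24·3.32·k^(0.24−1) = 0.1, hence k_gold = (0.24·3.32/0.1)^(1/0.76) ≈ 15.3457.
y_gold = 3.32·15.3457^0.24 ≈ 6.3940.
c_gold = y_gold − (n+δ)·k_gold = 6.3940 − 0.1·15.3457 ≈ 4.8595.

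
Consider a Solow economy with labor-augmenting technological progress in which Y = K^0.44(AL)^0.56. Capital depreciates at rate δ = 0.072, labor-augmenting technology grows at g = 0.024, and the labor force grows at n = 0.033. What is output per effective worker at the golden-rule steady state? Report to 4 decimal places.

Capital per effective worker breaks even when investment replaces (n + g + δ)·k; here n + g + δ = 0.129.
At the golden rule the marginal product of capital equals n+g+δ: 0.44·k^(0.44−1) = 0.129. Solving, k_gold = (0.44/0.129)^(1/0.56) ≈ 8.9442.
Output: y_gold = k_gold^0.44 = 8.9442^0.44 ≈ 2.6223.

y_gold ≈ 2.6223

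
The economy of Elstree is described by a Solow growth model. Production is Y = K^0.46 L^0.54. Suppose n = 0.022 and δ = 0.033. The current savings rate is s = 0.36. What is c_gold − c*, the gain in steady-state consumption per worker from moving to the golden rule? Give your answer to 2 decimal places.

Δc ≈ 0.13

The effective depreciation rate is n + δ = 0.022 + 0.033 = 0.055.
Current steady state (s = 0.36): k* = (0.36/0.055)^(1/0.54) ≈ 32.4339, y* = 32.4339^0.46 ≈ 4.9552, c* = (1−0.36)·4.9552 ≈ 3.1713.
Golden rule sets MPK = n+δ: 0.46·k^(0.46−1) = 0.055, so k_gold = (0.46/0.055)^(1/0.54) ≈ 51.0669.
y_gold = 51.0669^0.46 ≈ 6.1058, c_gold = y_gold − 0.055·k_gold ≈ 3.2971.
Gain: Δc = 3.2971 − 3.1713 ≈ 0.1258.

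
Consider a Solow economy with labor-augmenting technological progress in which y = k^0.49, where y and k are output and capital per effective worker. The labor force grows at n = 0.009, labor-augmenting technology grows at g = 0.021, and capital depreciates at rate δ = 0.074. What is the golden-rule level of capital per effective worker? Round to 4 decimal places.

k_gold ≈ 20.8894

n + g + δ = 0.009 + 0.021 + 0.074 = 0.104.
At the golden rule the marginal product of capital equals n+g+δ: 0.49·k^(0.49−1) = 0.104. Solving, k_gold = (0.49/0.104)^(1/0.51) ≈ 20.8894.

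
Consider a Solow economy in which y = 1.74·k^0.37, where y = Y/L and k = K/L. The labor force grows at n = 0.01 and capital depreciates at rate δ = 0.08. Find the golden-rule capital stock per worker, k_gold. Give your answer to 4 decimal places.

k_gold ≈ 22.7176

Capital per worker breaks even when investment replaces (n + δ)·k; here n + δ = 0.09.
Maximizing c = f(k) − (n+δ)·k gives f'(k) = n+δ, i.e. 0.37·1.74·k^(0.37−1) = 0.09, so k_gold = (0.37·1.74/0.09)^(1/0.63) ≈ 22.7176.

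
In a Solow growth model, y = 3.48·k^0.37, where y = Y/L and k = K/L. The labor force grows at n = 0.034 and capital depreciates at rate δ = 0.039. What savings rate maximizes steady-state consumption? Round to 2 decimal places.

s_gold = 0.37

Capital per worker breaks even when investment replaces (n + δ)·k; here n + δ = 0.073.
At the golden rule MPK = n+δ, and in any Cobb-Douglas steady state s = (n+δ)·k/y = MPK·k/y = capital's share 0.37.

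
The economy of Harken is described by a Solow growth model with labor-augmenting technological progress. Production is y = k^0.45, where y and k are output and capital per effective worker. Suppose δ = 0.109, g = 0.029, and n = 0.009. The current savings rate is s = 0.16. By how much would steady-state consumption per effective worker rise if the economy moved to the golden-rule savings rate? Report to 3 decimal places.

The effective depreciation rate is n + g + δ = 0.009 + 0.029 + 0.109 = 0.147.
Current steady state (s = 0.16): k* = (0.16/0.147)^(1/0.55) ≈ 1.1666, y* = 1.1666^0.45 ≈ 1.0718, c* = (1−0.16)·1.0718 ≈ 0.9003.
At the golden rule the marginal product of capital equals n+g+δ: 0.45·k^(0.45−1) = 0.147. Solving, k_gold = (0.45/0.147)^(1/0.55) ≈ 7.6462.
y_gold = 7.6462^0.45 ≈ 2.4978, c_gold = y_gold − 0.147·k_gold ≈ 1.3738.
Gain: Δc = 1.3738 − 0.9003 ≈ 0.4735.

Δc ≈ 0.473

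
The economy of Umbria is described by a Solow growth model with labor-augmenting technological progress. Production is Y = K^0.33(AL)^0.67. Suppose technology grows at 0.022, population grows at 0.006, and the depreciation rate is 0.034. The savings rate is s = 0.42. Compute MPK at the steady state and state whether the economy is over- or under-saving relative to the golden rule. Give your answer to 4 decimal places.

over-saving; MPK ≈ 0.0487

Capital per effective worker breaks even when investment replaces (n + g + δ)·k; here n + g + δ = 0.062.
Steady-state k*: s·k^0.33 = 0.062·k gives k* = (0.42/0.062)^(1/0.67) ≈ 17.3814.
MPK = 0.33·17.3814^(-0.67) ≈ 0.0487.
MPK < n+g+δ = 0.062, so the economy is dynamically inefficient (over-saving).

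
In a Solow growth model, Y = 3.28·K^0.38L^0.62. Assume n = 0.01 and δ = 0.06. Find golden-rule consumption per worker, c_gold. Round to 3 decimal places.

c_gold ≈ 11.878

n + δ = 0.01 + 0.06 = 0.07.
Setting f'(k) = n+δ gives 0.38·3.28·k^(0.38−1) = 0.07, hence k_gold = (0.38·3.28/0.07)^(1/0.62) ≈ 103.9995.
y_gold = 3.28·103.9995^0.38 ≈ 19.1578.
c_gold = y_gold − (n+δ)·k_gold = 19.1578 − 0.07·103.9995 ≈ 11.8778.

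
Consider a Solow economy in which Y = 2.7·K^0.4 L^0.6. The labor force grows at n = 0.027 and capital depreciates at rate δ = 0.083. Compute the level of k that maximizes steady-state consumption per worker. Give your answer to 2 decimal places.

k_gold ≈ 45.02

Break-even investment rate: n + δ = 0.027 + 0.083 = 0.11.
At the golden rule the marginal product of capital equals n+δ: 0.4·2.7·k^(0.4−1) = 0.11. Solving, k_gold = (0.4·2.7/0.11)^(1/0.6) ≈ 45.0179.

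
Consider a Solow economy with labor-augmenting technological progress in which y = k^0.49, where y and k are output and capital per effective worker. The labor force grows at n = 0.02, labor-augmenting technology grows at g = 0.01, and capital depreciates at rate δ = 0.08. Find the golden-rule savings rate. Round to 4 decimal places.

s_gold = 0.4900

The effective depreciation rate is n + g + δ = 0.02 + 0.01 + 0.08 = 0.11.
At the golden rule MPK = n+g+δ, and in any Cobb-Douglas steady state s = (n+g+δ)·k/y = MPK·k/y = capital's share 0.49.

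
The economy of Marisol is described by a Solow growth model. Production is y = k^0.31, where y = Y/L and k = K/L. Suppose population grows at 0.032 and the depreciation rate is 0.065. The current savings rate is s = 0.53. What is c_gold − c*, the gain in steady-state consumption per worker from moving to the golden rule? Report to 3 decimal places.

Δc ≈ 0.155

The effective depreciation rate is n + δ = 0.032 + 0.065 = 0.097.
Current steady state (s = 0.53): k* = (0.53/0.097)^(1/0.69) ≈ 11.7178, y* = 11.7178^0.31 ≈ 2.1446, c* = (1−0.53)·2.1446 ≈ 1.0080.
Maximizing c = f(k) − (n+δ)·k gives f'(k) = n+δ, i.e. 0.31·k^(0.31−1) = 0.097, so k_gold = (0.31/0.097)^(1/0.69) ≈ 5.3863.
y_gold = 5.3863^0.31 ≈ 1.6854, c_gold = y_gold − 0.097·k_gold ≈ 1.1629.
Gain: Δc = 1.1629 − 1.0080 ≈ 0.1550.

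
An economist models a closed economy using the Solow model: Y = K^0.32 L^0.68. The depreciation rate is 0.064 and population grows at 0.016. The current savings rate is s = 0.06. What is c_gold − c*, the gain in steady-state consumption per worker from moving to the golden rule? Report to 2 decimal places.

Break-even investment rate: n + δ = 0.016 + 0.064 = 0.08.
Current steady state (s = 0.06): k* = (0.06/0.08)^(1/0.68) ≈ 0.6550, y* = 0.6550^0.32 ≈ 0.8734, c* = (1−0.06)·0.8734 ≈ 0.8210.
At the golden rule the marginal product of capital equals n+δ: 0.32·k^(0.32−1) = 0.08. Solving, k_gold = (0.32/0.08)^(1/0.68) ≈ 7.6804.
y_gold = 7.6804^0.32 ≈ 1.9201, c_gold = y_gold − 0.08·k_gold ≈ 1.3057.
Gain: Δc = 1.3057 − 0.8210 ≈ 0.4847.

Δc ≈ 0.48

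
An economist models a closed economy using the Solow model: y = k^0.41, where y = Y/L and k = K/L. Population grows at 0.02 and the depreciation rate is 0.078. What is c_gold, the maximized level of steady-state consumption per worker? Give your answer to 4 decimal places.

n + δ = 0.02 + 0.078 = 0.098.
Golden rule sets MPK = n+δ: 0.41·k^(0.41−1) = 0.098, so k_gold = (0.41/0.098)^(1/0.59) ≈ 11.3107.
y_gold = 11.3107^0.41 ≈ 2.7035.
c_gold = y_gold − (n+δ)·k_gold = 2.7035 − 0.098·11.3107 ≈ 1.5951.

c_gold ≈ 1.5951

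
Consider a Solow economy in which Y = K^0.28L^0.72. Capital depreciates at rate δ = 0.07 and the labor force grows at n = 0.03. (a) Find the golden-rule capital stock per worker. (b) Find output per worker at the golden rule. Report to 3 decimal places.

(a) k_gold ≈ 4.179; (b) y_gold ≈ 1.492

Capital per worker breaks even when investment replaces (n + δ)·k; here n + δ = 0.1.
Golden rule sets MPK = n+δ: 0.28·k^(0.28−1) = 0.1, so k_gold = (0.28/0.1)^(1/0.72) ≈ 4.1788.
y_gold = 4.1788^0.28 ≈ 1.4924.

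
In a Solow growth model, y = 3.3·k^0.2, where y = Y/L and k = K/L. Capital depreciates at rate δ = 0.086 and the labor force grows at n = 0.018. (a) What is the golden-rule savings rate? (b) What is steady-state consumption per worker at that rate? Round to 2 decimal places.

(a) s_gold = 0.20; (b) c_gold ≈ 4.19

Break-even investment rate: n + δ = 0.018 + 0.086 = 0.104.
For Cobb-Douglas, s_gold equals capital's share: s_gold = 0.2.
At the golden rule the marginal product of capital equals n+δ: 0.2·3.3·k^(0.2−1) = 0.104. Solving, k_gold = (0.2·3.3/0.104)^(1/0.8) ≈ 10.0725.
y_gold = 3.3·10.0725^0.2 ≈ 5.2377; c_gold = (1−0.2)·y_gold ≈ 4.1902.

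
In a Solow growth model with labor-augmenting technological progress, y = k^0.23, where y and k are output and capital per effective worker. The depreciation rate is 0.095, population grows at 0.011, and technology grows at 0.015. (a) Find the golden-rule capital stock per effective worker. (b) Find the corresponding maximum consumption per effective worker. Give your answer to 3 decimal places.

n + g + δ = 0.011 + 0.015 + 0.095 = 0.121.
Setting f'(k) = n+g+δ gives 0.23·k^(0.23−1) = 0.121, hence k_gold = (0.23/0.121)^(1/0.77) ≈ 2.3028.
y_gold = 2.3028^0.23 ≈ 1.2115; c_gold = y_gold − 0.121·k_gold ≈ 0.9328.

(a) k_gold ≈ 2.303; (b) c_gold ≈ 0.933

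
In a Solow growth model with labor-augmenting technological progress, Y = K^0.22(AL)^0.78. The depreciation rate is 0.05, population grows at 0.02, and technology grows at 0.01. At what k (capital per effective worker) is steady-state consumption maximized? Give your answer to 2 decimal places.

k_gold ≈ 3.66

n + g + δ = 0.02 + 0.01 + 0.05 = 0.08.
Setting f'(k) = n+g+δ gives 0.22·k^(0.22−1) = 0.08, hence k_gold = (0.22/0.08)^(1/0.78) ≈ 3.6580.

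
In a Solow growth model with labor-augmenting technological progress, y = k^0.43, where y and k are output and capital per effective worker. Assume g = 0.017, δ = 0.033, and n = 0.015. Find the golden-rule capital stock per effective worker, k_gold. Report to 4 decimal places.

n + g + δ = 0.015 + 0.017 + 0.033 = 0.065.
Golden rule sets MPK = n+g+δ: 0.43·k^(0.43−1) = 0.065, so k_gold = (0.43/0.065)^(1/0.57) ≈ 27.5151.

k_gold ≈ 27.5151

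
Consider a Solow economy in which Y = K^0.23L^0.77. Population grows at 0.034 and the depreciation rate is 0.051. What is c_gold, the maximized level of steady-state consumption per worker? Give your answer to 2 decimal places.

c_gold ≈ 1.04

n + δ = 0.034 + 0.051 = 0.085.
Maximizing c = f(k) − (n+δ)·k gives f'(k) = n+δ, i.e. 0.23·k^(0.23−1) = 0.085, so k_gold = (0.23/0.085)^(1/0.77) ≈ 3.6428.
y_gold = 3.6428^0.23 ≈ 1.3463.
c_gold = y_gold − (n+δ)·k_gold = 1.3463 − 0.085·3.6428 ≈ 1.0366.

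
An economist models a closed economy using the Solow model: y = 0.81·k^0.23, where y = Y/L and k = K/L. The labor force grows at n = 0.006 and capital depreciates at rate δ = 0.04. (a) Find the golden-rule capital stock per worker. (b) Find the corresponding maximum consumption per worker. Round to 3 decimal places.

(a) k_gold ≈ 6.150; (b) c_gold ≈ 0.947

n + δ = 0.006 + 0.04 = 0.046.
Setting f'(k) = n+δ gives 0.23·0.81·k^(0.23−1) = 0.046, hence k_gold = (0.23·0.81/0.046)^(1/0.77) ≈ 6.1504.
y_gold = 0.81·6.1504^0.23 ≈ 1.2301; c_gold = y_gold − 0.046·k_gold ≈ 0.9472.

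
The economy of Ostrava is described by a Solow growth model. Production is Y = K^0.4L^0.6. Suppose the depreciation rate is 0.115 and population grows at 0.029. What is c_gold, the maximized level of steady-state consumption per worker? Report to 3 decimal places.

The effective depreciation rate is n + δ = 0.029 + 0.115 = 0.144.
Setting f'(k) = n+δ gives 0.4·k^(0.4−1) = 0.144, hence k_gold = (0.4/0.144)^(1/0.6) ≈ 5.4890.
y_gold = 5.4890^0.4 ≈ 1.9761.
c_gold = y_gold − (n+δ)·k_gold = 1.9761 − 0.144·5.4890 ≈ 1.1856.

c_gold ≈ 1.186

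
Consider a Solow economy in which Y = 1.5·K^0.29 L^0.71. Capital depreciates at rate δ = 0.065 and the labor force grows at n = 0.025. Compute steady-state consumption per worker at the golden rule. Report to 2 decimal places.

Break-even investment rate: n + δ = 0.025 + 0.065 = 0.09.
Golden rule sets MPK = n+δ: 0.29·1.5·k^(0.29−1) = 0.09, so k_gold = (0.29·1.5/0.09)^(1/0.71) ≈ 9.1987.
y_gold = 1.5·9.1987^0.29 ≈ 2.8548.
c_gold = y_gold − (n+δ)·k_gold = 2.8548 − 0.09·9.1987 ≈ 2.0269.

c_gold ≈ 2.03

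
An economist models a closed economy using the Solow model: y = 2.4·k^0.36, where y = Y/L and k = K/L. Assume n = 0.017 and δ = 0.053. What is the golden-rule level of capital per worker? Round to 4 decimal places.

Break-even investment rate: n + δ = 0.017 + 0.053 = 0.07.
Golden rule sets MPK = n+δ: 0.36·2.4·k^(0.36−1) = 0.07, so k_gold = (0.36·2.4/0.07)^(1/0.64) ≈ 50.7384.

k_gold ≈ 50.7384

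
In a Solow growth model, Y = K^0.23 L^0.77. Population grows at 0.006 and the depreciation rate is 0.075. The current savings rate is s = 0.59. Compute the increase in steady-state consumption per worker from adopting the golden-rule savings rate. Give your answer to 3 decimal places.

Δc ≈ 0.310

Capital per worker breaks even when investment replaces (n + δ)·k; here n + δ = 0.081.
Current steady state (s = 0.59): k* = (0.59/0.081)^(1/0.77) ≈ 13.1813, y* = 13.1813^0.23 ≈ 1.8096, c* = (1−0.59)·1.8096 ≈ 0.7419.
Setting f'(k) = n+δ gives 0.23·k^(0.23−1) = 0.081, hence k_gold = (0.23/0.081)^(1/0.77) ≈ 3.8782.
y_gold = 3.8782^0.23 ≈ 1.3658, c_gold = y_gold − 0.081·k_gold ≈ 1.0517.
Gain: Δc = 1.0517 − 0.7419 ≈ 0.3097.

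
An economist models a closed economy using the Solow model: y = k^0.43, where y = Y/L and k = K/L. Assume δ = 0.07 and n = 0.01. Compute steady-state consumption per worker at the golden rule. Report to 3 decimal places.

n + δ = 0.01 + 0.07 = 0.08.
Maximizing c = f(k) − (n+δ)·k gives f'(k) = n+δ, i.e. 0.43·k^(0.43−1) = 0.08, so k_gold = (0.43/0.08)^(1/0.57) ≈ 19.1146.
y_gold = 19.1146^0.43 ≈ 3.5562.
c_gold = y_gold − (n+δ)·k_gold = 3.5562 − 0.08·19.1146 ≈ 2.0270.

c_gold ≈ 2.027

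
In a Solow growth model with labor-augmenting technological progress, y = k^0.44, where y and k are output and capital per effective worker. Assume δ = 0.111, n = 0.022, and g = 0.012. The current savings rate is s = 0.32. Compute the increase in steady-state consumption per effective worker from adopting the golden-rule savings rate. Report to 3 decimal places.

The effective depreciation rate is n + g + δ = 0.022 + 0.012 + 0.111 = 0.145.
Current steady state (s = 0.32): k* = (0.32/0.145)^(1/0.56) ≈ 4.1105, y* = 4.1105^0.44 ≈ 1.8626, c* = (1−0.32)·1.8626 ≈ 1.2666.
Golden rule sets MPK = n+g+δ: 0.44·k^(0.44−1) = 0.145, so k_gold = (0.44/0.145)^(1/0.56) ≈ 7.2588.
y_gold = 7.2588^0.44 ≈ 2.3921, c_gold = y_gold − 0.145·k_gold ≈ 1.3396.
Gain: Δc = 1.3396 − 1.2666 ≈ 0.0730.

Δc ≈ 0.073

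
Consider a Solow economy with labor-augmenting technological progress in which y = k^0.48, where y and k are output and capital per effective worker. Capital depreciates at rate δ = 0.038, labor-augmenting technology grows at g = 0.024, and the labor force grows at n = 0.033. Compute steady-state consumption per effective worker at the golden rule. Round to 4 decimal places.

c_gold ≈ 2.3196

n + g + δ = 0.033 + 0.024 + 0.038 = 0.095.
Setting f'(k) = n+g+δ gives 0.48·k^(0.48−1) = 0.095, hence k_gold = (0.48/0.095)^(1/0.52) ≈ 22.5382.
y_gold = 22.5382^0.48 ≈ 4.4607.
c_gold = y_gold − (n+g+δ)·k_gold = 4.4607 − 0.095·22.5382 ≈ 2.3196.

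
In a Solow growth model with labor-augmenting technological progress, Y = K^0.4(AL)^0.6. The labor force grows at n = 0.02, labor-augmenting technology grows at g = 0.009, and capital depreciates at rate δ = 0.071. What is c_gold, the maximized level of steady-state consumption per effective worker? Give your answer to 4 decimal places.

Capital per effective worker breaks even when investment replaces (n + g + δ)·k; here n + g + δ = 0.1.
Setting f'(k) = n+g+δ gives 0.4·k^(0.4−1) = 0.1, hence k_gold = (0.4/0.1)^(1/0.6) ≈ 10.0794.
y_gold = 10.0794^0.4 ≈ 2.5198.
c_gold = y_gold − (n+g+δ)·k_gold = 2.5198 − 0.1·10.0794 ≈ 1.5119.

c_gold ≈ 1.5119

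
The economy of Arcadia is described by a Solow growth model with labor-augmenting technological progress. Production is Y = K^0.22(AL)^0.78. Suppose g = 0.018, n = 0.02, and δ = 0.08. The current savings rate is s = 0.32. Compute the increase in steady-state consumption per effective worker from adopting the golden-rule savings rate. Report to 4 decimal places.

Capital per effective worker breaks even when investment replaces (n + g + δ)·k; here n + g + δ = 0.118.
Current steady state (s = 0.32): k* = (0.32/0.118)^(1/0.78) ≈ 3.5931, y* = 3.5931^0.22 ≈ 1.3250, c* = (1−0.32)·1.3250 ≈ 0.9010.
Maximizing c = f(k) − (n+g+δ)·k gives f'(k) = n+g+δ, i.e. 0.22·k^(0.22−1) = 0.118, so k_gold = (0.22/0.118)^(1/0.78) ≈ 2.2225.
y_gold = 2.2225^0.22 ≈ 1.1921, c_gold = y_gold − 0.118·k_gold ≈ 0.9298.
Gain: Δc = 0.9298 − 0.9010 ≈ 0.0288.

Δc ≈ 0.0288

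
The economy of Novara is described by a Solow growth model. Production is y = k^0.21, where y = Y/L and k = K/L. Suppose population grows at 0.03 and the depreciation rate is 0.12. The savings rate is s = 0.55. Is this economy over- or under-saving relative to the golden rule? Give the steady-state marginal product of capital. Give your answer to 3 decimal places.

over-saving; MPK ≈ 0.057

n + δ = 0.03 + 0.12 = 0.15.
Steady-state k*: s·k^0.21 = 0.15·k gives k* = (0.55/0.15)^(1/0.79) ≈ 5.1793.
MPK = 0.21·5.1793^(-0.79) ≈ 0.0573.
MPK < n+δ = 0.15, so the economy is dynamically inefficient (over-saving).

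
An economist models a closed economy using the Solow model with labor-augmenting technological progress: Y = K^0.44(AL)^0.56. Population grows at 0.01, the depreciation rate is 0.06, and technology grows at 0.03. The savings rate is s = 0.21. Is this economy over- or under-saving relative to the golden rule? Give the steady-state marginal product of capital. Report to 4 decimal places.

under-saving; MPK ≈ 0.2095

n + g + δ = 0.01 + 0.03 + 0.06 = 0.1.
Steady-state k*: s·k^0.44 = 0.1·k gives k* = (0.21/0.1)^(1/0.56) ≈ 3.7618.
MPK = 0.44·3.7618^(-0.56) ≈ 0.2095.
MPK > n+g+δ = 0.1, so the economy is dynamically efficient (under-saving).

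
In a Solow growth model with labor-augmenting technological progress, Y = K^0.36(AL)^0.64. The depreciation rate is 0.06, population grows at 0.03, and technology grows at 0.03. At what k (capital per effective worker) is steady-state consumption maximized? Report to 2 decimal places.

The effective depreciation rate is n + g + δ = 0.03 + 0.03 + 0.06 = 0.12.
Golden rule sets MPK = n+g+δ: 0.36·k^(0.36−1) = 0.12, so k_gold = (0.36/0.12)^(1/0.64) ≈ 5.5655.

k_gold ≈ 5.57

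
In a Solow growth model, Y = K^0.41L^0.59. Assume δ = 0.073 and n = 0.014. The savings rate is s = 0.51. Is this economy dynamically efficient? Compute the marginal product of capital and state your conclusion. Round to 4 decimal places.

dynamically inefficient; MPK ≈ 0.0699

Break-even investment rate: n + δ = 0.014 + 0.073 = 0.087.
Steady-state k*: s·k^0.41 = 0.087·k gives k* = (0.51/0.087)^(1/0.59) ≈ 20.0346.
MPK = 0.41·20.0346^(-0.59) ≈ 0.0699.
MPK < n+δ = 0.087, so the economy is dynamically inefficient (over-saving).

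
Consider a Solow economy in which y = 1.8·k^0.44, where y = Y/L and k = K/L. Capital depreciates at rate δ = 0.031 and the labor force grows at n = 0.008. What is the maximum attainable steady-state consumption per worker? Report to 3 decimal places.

Capital per worker breaks even when investment replaces (n + δ)·k; here n + δ = 0.039.
Maximizing c = f(k) − (n+δ)·k gives f'(k) = n+δ, i.e. 0.44·1.8·k^(0.44−1) = 0.039, so k_gold = (0.44·1.8/0.039)^(1/0.56) ≈ 216.3257.
y_gold = 1.8·216.3257^0.44 ≈ 19.1743.
c_gold = y_gold − (n+δ)·k_gold = 19.1743 − 0.039·216.3257 ≈ 10.7376.

c_gold ≈ 10.738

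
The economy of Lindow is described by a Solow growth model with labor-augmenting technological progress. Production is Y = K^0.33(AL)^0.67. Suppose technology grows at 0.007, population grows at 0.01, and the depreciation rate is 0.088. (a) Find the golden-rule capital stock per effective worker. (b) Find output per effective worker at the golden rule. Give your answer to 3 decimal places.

(a) k_gold ≈ 5.524; (b) y_gold ≈ 1.758

Break-even investment rate: n + g + δ = 0.01 + 0.007 + 0.088 = 0.105.
Setting f'(k) = n+g+δ gives 0.33·k^(0.33−1) = 0.105, hence k_gold = (0.33/0.105)^(1/0.67) ≈ 5.5243.
y_gold = 5.5243^0.33 ≈ 1.7577.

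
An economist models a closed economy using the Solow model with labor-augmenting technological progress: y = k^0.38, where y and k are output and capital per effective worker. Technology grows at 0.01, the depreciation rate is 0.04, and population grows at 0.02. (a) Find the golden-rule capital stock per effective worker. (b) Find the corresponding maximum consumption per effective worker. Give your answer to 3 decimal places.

Capital per effective worker breaks even when investment replaces (n + g + δ)·k; here n + g + δ = 0.07.
Maximizing c = f(k) − (n+g+δ)·k gives f'(k) = n+g+δ, i.e. 0.38·k^(0.38−1) = 0.07, so k_gold = (0.38/0.07)^(1/0.62) ≈ 15.3101.
y_gold = 15.3101^0.38 ≈ 2.8203; c_gold = y_gold − 0.07·k_gold ≈ 1.7486.

(a) k_gold ≈ 15.310; (b) c_gold ≈ 1.749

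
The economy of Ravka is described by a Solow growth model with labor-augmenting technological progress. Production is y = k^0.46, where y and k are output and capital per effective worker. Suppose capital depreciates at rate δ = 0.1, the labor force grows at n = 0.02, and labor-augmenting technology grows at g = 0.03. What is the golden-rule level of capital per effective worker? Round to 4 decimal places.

The effective depreciation rate is n + g + δ = 0.02 + 0.03 + 0.1 = 0.15.
Maximizing c = f(k) − (n+g+δ)·k gives f'(k) = n+g+δ, i.e. 0.46·k^(0.46−1) = 0.15, so k_gold = (0.46/0.15)^(1/0.54) ≈ 7.9659.

k_gold ≈ 7.9659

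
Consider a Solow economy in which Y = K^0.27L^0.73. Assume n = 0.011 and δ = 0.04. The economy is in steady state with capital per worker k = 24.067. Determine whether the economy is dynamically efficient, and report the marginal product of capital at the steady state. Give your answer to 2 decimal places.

dynamically inefficient; MPK ≈ 0.03

n + δ = 0.011 + 0.04 = 0.051.
MPK = 0.27·k^(0.27−1) = 0.27·24.067^(-0.73) ≈ 0.0265.
MPK < 0.051, so the economy is dynamically inefficient (over-saving).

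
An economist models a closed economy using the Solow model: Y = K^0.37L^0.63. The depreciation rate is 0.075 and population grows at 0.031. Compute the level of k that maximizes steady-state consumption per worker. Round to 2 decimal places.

k_gold ≈ 7.27

The effective depreciation rate is n + δ = 0.031 + 0.075 = 0.106.
Maximizing c = f(k) − (n+δ)·k gives f'(k) = n+δ, i.e. 0.37·k^(0.37−1) = 0.106, so k_gold = (0.37/0.106)^(1/0.63) ≈ 7.2734.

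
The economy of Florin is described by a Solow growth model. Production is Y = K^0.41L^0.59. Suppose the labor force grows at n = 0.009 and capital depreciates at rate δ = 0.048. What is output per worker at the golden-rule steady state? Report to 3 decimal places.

n + δ = 0.009 + 0.048 = 0.057.
Setting f'(k) = n+δ gives 0.41·k^(0.41−1) = 0.057, hence k_gold = (0.41/0.057)^(1/0.59) ≈ 28.3392.
Output: y_gold = k_gold^0.41 = 28.3392^0.41 ≈ 3.9398.

y_gold ≈ 3.940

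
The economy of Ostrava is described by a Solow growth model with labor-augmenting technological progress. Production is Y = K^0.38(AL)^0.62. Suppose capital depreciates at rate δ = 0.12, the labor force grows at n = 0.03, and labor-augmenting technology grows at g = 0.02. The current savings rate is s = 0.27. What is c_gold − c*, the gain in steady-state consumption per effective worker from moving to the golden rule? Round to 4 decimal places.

Break-even investment rate: n + g + δ = 0.03 + 0.02 + 0.12 = 0.17.
Current steady state (s = 0.27): k* = (0.27/0.17)^(1/0.62) ≈ 2.1089, y* = 2.1089^0.38 ≈ 1.3278, c* = (1−0.27)·1.3278 ≈ 0.9693.
Setting f'(k) = n+g+δ gives 0.38·k^(0.38−1) = 0.17, hence k_gold = (0.38/0.17)^(1/0.62) ≈ 3.6597.
y_gold = 3.6597^0.38 ≈ 1.6372, c_gold = y_gold − 0.17·k_gold ≈ 1.0151.
Gain: Δc = 1.0151 − 0.9693 ≈ 0.0458.

Δc ≈ 0.0458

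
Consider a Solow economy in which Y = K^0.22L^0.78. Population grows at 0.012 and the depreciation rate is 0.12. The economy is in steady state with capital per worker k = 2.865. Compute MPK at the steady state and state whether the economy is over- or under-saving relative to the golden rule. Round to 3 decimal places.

Break-even investment rate: n + δ = 0.012 + 0.12 = 0.132.
MPK = 0.22·k^(0.22−1) = 0.22·2.865^(-0.78) ≈ 0.0968.
MPK < 0.132, so the economy is dynamically inefficient (over-saving).

over-saving; MPK ≈ 0.097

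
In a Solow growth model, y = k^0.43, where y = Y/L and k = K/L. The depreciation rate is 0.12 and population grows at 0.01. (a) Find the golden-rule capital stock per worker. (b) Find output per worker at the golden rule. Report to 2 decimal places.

(a) k_gold ≈ 8.16; (b) y_gold ≈ 2.47

Break-even investment rate: n + δ = 0.01 + 0.12 = 0.13.
Setting f'(k) = n+δ gives 0.43·k^(0.43−1) = 0.13, hence k_gold = (0.43/0.13)^(1/0.57) ≈ 8.1554.
y_gold = 8.1554^0.43 ≈ 2.4656.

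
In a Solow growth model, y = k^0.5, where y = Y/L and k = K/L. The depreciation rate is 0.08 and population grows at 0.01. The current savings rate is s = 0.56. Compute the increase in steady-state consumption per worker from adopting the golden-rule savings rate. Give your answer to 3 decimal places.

n + δ = 0.01 + 0.08 = 0.09.
Current steady state (s = 0.56): k* = (0.56/0.09)^(1/0.5) ≈ 38.7160, y* = 38.7160^0.5 ≈ 6.2222, c* = (1−0.56)·6.2222 ≈ 2.7378.
At the golden rule the marginal product of capital equals n+δ: 0.5·k^(0.5−1) = 0.09. Solving, k_gold = (0.5/0.09)^(1/0.5) ≈ 30.8642.
y_gold = 30.8642^0.5 ≈ 5.5556, c_gold = y_gold − 0.09·k_gold ≈ 2.7778.
Gain: Δc = 2.7778 − 2.7378 ≈ 0.0400.

Δc ≈ 0.040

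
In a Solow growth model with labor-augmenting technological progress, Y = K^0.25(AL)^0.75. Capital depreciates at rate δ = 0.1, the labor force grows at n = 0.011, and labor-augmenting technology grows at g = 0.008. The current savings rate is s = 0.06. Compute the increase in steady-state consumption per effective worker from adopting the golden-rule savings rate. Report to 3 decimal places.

Break-even investment rate: n + g + δ = 0.011 + 0.008 + 0.1 = 0.119.
Current steady state (s = 0.06): k* = (0.06/0.119)^(1/0.75) ≈ 0.4013, y* = 0.4013^0.25 ≈ 0.7959, c* = (1−0.06)·0.7959 ≈ 0.7482.
Maximizing c = f(k) − (n+g+δ)·k gives f'(k) = n+g+δ, i.e. 0.25·k^(0.25−1) = 0.119, so k_gold = (0.25/0.119)^(1/0.75) ≈ 2.6907.
y_gold = 2.6907^0.25 ≈ 1.2807, c_gold = y_gold − 0.119·k_gold ≈ 0.9606.
Gain: Δc = 0.9606 − 0.7482 ≈ 0.2124.

Δc ≈ 0.212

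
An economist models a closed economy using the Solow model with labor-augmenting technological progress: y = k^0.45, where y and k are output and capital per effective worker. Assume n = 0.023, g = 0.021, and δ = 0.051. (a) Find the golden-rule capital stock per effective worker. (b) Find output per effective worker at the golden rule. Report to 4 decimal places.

Break-even investment rate: n + g + δ = 0.023 + 0.021 + 0.051 = 0.095.
Maximizing c = f(k) − (n+g+δ)·k gives f'(k) = n+g+δ, i.e. 0.45·k^(0.45−1) = 0.095, so k_gold = (0.45/0.095)^(1/0.55) ≈ 16.9107.
y_gold = 16.9107^0.45 ≈ 3.5700.

(a) k_gold ≈ 16.9107; (b) y_gold ≈ 3.5700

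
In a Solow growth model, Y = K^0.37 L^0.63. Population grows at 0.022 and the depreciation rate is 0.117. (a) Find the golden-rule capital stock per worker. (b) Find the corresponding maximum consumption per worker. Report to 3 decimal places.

(a) k_gold ≈ 4.730; (b) c_gold ≈ 1.120

n + δ = 0.022 + 0.117 = 0.139.
At the golden rule the marginal product of capital equals n+δ: 0.37·k^(0.37−1) = 0.139. Solving, k_gold = (0.37/0.139)^(1/0.63) ≈ 4.7304.
y_gold = 4.7304^0.37 ≈ 1.7771; c_gold = y_gold − 0.139·k_gold ≈ 1.1196.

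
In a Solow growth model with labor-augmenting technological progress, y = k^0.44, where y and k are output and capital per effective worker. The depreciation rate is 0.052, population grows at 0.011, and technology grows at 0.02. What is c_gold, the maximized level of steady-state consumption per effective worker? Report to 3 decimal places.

Capital per effective worker breaks even when investment replaces (n + g + δ)·k; here n + g + δ = 0.083.
Setting f'(k) = n+g+δ gives 0.44·k^(0.44−1) = 0.083, hence k_gold = (0.44/0.083)^(1/0.56) ≈ 19.6574.
y_gold = 19.6574^0.44 ≈ 3.7081.
c_gold = y_gold − (n+g+δ)·k_gold = 3.7081 − 0.083·19.6574 ≈ 2.0765.

c_gold ≈ 2.077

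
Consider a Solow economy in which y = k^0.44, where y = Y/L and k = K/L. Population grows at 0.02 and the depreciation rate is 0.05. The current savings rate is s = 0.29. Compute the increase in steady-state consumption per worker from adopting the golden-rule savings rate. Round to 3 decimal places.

Δc ≈ 0.205

Break-even investment rate: n + δ = 0.02 + 0.05 = 0.07.
Current steady state (s = 0.29): k* = (0.29/0.07)^(1/0.56) ≈ 12.6567, y* = 12.6567^0.44 ≈ 3.0551, c* = (1−0.29)·3.0551 ≈ 2.1691.
Setting f'(k) = n+δ gives 0.44·k^(0.44−1) = 0.07, hence k_gold = (0.44/0.07)^(1/0.56) ≈ 26.6461.
y_gold = 26.6461^0.44 ≈ 4.2391, c_gold = y_gold − 0.07·k_gold ≈ 2.3739.
Gain: Δc = 2.3739 − 2.1691 ≈ 0.2048.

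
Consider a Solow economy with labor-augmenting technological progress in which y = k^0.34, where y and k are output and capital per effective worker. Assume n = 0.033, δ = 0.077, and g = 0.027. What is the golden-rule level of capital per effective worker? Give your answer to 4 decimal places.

The effective depreciation rate is n + g + δ = 0.033 + 0.027 + 0.077 = 0.137.
Golden rule sets MPK = n+g+δ: 0.34·k^(0.34−1) = 0.137, so k_gold = (0.34/0.137)^(1/0.66) ≈ 3.9639.

k_gold ≈ 3.9639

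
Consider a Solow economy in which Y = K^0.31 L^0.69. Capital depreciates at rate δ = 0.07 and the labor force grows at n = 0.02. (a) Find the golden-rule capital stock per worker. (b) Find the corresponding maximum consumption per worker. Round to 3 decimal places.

(a) k_gold ≈ 6.004; (b) c_gold ≈ 1.203

Break-even investment rate: n + δ = 0.02 + 0.07 = 0.09.
Golden rule sets MPK = n+δ: 0.31·k^(0.31−1) = 0.09, so k_gold = (0.31/0.09)^(1/0.69) ≈ 6.0039.
y_gold = 6.0039^0.31 ≈ 1.7431; c_gold = y_gold − 0.09·k_gold ≈ 1.2027.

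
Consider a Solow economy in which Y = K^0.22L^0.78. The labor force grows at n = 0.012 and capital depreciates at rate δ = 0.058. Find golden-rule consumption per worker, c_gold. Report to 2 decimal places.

c_gold ≈ 1.08

Capital per worker breaks even when investment replaces (n + δ)·k; here n + δ = 0.07.
Golden rule sets MPK = n+δ: 0.22·k^(0.22−1) = 0.07, so k_gold = (0.22/0.07)^(1/0.78) ≈ 4.3411.
y_gold = 4.3411^0.22 ≈ 1.3812.
c_gold = y_gold − (n+δ)·k_gold = 1.3812 − 0.07·4.3411 ≈ 1.0774.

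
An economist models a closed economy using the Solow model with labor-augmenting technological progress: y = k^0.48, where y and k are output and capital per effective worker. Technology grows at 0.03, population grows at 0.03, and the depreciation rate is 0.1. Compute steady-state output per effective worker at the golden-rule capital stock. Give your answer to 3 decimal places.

y_gold ≈ 2.757

The effective depreciation rate is n + g + δ = 0.03 + 0.03 + 0.1 = 0.16.
Maximizing c = f(k) − (n+g+δ)·k gives f'(k) = n+g+δ, i.e. 0.48·k^(0.48−1) = 0.16, so k_gold = (0.48/0.16)^(1/0.52) ≈ 8.2707.
Output: y_gold = k_gold^0.48 = 8.2707^0.48 ≈ 2.7569.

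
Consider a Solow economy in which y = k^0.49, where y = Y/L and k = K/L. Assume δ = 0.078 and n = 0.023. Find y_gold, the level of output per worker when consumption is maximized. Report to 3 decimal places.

n + δ = 0.023 + 0.078 = 0.101.
Maximizing c = f(k) − (n+δ)·k gives f'(k) = n+δ, i.e. 0.49·k^(0.49−1) = 0.101, so k_gold = (0.49/0.101)^(1/0.51) ≈ 22.1234.
Output: y_gold = k_gold^0.49 = 22.1234^0.49 ≈ 4.5601.

y_gold ≈ 4.560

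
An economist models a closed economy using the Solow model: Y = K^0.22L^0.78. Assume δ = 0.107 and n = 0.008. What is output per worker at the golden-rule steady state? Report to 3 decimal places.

Break-even investment rate: n + δ = 0.008 + 0.107 = 0.115.
Golden rule sets MPK = n+δ: 0.22·k^(0.22−1) = 0.115, so k_gold = (0.22/0.115)^(1/0.78) ≈ 2.2971.
Output: y_gold = k_gold^0.22 = 2.2971^0.22 ≈ 1.2008.

y_gold ≈ 1.201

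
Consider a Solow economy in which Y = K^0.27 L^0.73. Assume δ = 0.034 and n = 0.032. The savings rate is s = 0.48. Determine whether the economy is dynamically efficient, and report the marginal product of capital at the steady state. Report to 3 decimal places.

Capital per worker breaks even when investment replaces (n + δ)·k; here n + δ = 0.066.
Steady-state k*: s·k^0.27 = 0.066·k gives k* = (0.48/0.066)^(1/0.73) ≈ 15.1498.
MPK = 0.27·15.1498^(-0.73) ≈ 0.0371.
MPK < n+δ = 0.066, so the economy is dynamically inefficient (over-saving).

dynamically inefficient; MPK ≈ 0.037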